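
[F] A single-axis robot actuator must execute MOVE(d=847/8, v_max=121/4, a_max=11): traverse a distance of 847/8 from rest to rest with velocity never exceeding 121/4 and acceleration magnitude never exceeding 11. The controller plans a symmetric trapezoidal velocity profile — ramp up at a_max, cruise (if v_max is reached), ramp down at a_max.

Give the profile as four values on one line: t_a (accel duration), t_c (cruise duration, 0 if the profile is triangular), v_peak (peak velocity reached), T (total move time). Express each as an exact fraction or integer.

t_a=11/4 t_c=3/4 v_peak=121/4 T=25/4

vₘ²/aₘ = (121/4)²/11 = 1331/16
847/8 ≥ 1331/16 so v_max reached
t_a = (121/4)/11 = 11/4; v_peak = 121/4
d_cruise = 847/8 − 1331/16 = 363/16; t_c = (363/16)/(121/4) = 3/4
T = 2·11/4 + 3/4 = 25/4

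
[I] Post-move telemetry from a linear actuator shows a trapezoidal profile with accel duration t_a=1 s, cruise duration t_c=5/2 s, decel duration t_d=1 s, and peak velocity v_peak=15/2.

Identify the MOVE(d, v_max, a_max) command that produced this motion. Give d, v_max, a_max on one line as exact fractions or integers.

a_max = (15/2)/1 = 15/2
d_a = ½·15/2·1 = 15/4; d_c = 15/2·5/2 = 75/4
d = 2·15/4 + 75/4 = 105/4
t_c = 5/2 > 0 so v_max = 15/2

d=105/4 v_max=15/2 a_max=15/2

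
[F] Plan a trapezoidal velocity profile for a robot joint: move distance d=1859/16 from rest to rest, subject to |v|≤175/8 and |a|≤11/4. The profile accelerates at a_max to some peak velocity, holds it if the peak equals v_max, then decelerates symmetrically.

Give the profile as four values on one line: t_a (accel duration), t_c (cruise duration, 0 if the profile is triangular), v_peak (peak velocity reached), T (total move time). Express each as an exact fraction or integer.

t_a=13/2 t_c=0 v_peak=143/8 T=13

vₘ²/aₘ = (175/8)²/(11/4) = 30625/176
1859/16 < 30625/176 ⇒ no cruise
v_peak = √(1859/16·11/4) = √(20449/64) = 143/8
t_a = (143/8)/(11/4) = 13/2; t_c = 0
T = 2·13/2 = 13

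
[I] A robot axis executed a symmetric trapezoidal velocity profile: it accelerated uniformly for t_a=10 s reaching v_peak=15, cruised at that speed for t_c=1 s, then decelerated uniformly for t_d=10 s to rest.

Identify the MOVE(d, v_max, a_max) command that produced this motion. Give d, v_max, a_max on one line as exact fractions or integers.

d=165 v_max=15 a_max=3/2

a_max = 15/10 = 3/2
d_a = ½·15·10 = 75; d_c = 15·1 = 15
d = 2·75 + 15 = 165
t_c = 1 > 0 → v_max = v_peak = 15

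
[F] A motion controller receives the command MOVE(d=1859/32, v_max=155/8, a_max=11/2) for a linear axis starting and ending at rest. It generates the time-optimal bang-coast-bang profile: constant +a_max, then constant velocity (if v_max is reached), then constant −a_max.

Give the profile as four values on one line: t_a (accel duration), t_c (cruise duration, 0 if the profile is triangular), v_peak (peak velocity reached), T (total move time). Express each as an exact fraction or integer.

vₘ²/aₘ = (155/8)²/(11/2) = 24025/352
1859/32 < 24025/352 ⇒ no cruise
v_peak = √(1859/32·11/2) = √(20449/64) = 143/8
t_a = (143/8)/(11/2) = 13/4; t_c = 0
T = 2·13/4 = 13/2

t_a=13/4 t_c=0 v_peak=143/8 T=13/2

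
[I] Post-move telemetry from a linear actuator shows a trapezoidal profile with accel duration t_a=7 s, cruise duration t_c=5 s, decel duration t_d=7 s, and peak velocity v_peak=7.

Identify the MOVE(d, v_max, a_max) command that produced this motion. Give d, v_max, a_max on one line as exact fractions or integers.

a_max = 7/7 = 1
d_a = ½·7·7 = 49/2; d_c = 7·5 = 35
d = 2·49/2 + 35 = 84
t_c = 5 > 0 so v_max = 7

d=84 v_max=7 a_max=1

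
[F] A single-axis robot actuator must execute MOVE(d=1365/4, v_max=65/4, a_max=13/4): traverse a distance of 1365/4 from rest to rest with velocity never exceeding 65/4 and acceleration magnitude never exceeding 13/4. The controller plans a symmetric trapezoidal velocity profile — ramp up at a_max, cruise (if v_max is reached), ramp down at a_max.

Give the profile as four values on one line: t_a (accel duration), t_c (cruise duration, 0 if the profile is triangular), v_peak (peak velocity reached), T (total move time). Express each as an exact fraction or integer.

t_a=5 t_c=16 v_peak=65/4 T=26

v_max²/a_max = (65/4)²/(13/4) = 325/4
1365/4 ≥ 325/4 → trapezoidal
t_a = (65/4)/(13/4) = 5; v_peak = 65/4
d_cruise = 1365/4 − 325/4 = 260; t_c = 260/(65/4) = 16
T = 2·5 + 16 = 26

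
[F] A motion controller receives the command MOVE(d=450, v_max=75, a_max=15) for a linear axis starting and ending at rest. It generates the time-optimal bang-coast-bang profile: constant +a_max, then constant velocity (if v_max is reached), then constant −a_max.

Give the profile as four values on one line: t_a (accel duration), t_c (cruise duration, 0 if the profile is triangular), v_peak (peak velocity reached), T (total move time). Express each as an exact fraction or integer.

(v_max)²/a_max = 75²/15 = 375
450 ≥ 375 → trapezoidal
t_a = 75/15 = 5; v_peak = 75
d_cruise = 450 − 375 = 75; t_c = 75/75 = 1
T = 2·5 + 1 = 11

t_a=5 t_c=1 v_peak=75 T=11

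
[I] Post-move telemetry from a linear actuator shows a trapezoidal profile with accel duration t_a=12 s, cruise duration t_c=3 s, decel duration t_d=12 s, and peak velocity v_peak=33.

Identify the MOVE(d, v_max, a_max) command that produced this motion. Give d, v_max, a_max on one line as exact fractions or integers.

d=495 v_max=33 a_max=11/4

a_max = 33/12 = 11/4
d_a = ½·33·12 = 198; d_c = 33·3 = 99
d = 2·198 + 99 = 495
t_c = 3 > 0 ⇒ limit active, v_max = 33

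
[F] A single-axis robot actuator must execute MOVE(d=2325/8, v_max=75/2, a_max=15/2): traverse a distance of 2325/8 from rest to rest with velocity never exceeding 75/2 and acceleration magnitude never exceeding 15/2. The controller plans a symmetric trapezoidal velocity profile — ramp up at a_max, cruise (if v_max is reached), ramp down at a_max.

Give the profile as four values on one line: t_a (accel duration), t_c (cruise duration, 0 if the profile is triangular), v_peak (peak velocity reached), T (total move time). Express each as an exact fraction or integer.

t_a=5 t_c=11/4 v_peak=75/2 T=51/4

(v_max)²/a_max = (75/2)²/(15/2) = 375/2
2325/8 ≥ 375/2 so v_max reached
t_a = (75/2)/(15/2) = 5; v_peak = 75/2
d_cruise = 2325/8 − 375/2 = 825/8; t_c = (825/8)/(75/2) = 11/4
T = 2·5 + 11/4 = 51/4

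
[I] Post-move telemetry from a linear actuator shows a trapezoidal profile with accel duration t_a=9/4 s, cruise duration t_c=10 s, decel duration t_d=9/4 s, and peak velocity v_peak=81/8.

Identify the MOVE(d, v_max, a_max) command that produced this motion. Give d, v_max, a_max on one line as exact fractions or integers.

d=3969/32 v_max=81/8 a_max=9/2

a_max = (81/8)/(9/4) = 9/2
d_a = ½·81/8·9/4 = 729/64; d_c = 81/8·10 = 405/4
d = 2·729/64 + 405/4 = 3969/32
t_c = 10 > 0 → v_max = v_peak = 81/8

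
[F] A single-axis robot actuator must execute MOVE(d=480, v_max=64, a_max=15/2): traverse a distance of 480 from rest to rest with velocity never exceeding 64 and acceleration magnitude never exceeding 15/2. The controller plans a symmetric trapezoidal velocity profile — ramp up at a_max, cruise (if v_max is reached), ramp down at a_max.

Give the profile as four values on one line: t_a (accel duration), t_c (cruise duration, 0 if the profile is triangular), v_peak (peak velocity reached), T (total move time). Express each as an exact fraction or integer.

vₘ²/aₘ = 64²/(15/2) = 8192/15
480 < 8192/15 → triangular
v_peak = √(480·15/2) = √3600 = 60
t_a = 60/(15/2) = 8; t_c = 0
T = 2·8 = 16

t_a=8 t_c=0 v_peak=60 T=16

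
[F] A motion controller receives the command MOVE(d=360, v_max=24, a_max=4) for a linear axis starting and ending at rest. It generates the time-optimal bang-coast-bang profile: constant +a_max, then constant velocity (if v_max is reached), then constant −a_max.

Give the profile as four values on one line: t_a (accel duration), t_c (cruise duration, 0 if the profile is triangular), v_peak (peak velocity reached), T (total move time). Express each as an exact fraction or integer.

vₘ²/aₘ = 24²/4 = 144
360 ≥ 144 ⇒ cruise phase
t_a = 24/4 = 6; v_peak = 24
d_cruise = 360 − 144 = 216; t_c = 216/24 = 9
T = 2·6 + 9 = 21

t_a=6 t_c=9 v_peak=24 T=21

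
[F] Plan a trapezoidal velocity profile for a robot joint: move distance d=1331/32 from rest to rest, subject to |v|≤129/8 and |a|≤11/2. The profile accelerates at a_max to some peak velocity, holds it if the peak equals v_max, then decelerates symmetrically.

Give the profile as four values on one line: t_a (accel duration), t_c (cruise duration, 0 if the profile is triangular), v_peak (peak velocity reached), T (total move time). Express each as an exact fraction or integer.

vₘ²/aₘ = (129/8)²/(11/2) = 16641/352
1331/32 < 16641/352 ⇒ no cruise
v_peak = √(1331/32·11/2) = √(14641/64) = 121/8
t_a = (121/8)/(11/2) = 11/4; t_c = 0
T = 2·11/4 = 11/2

t_a=11/4 t_c=0 v_peak=121/8 T=11/2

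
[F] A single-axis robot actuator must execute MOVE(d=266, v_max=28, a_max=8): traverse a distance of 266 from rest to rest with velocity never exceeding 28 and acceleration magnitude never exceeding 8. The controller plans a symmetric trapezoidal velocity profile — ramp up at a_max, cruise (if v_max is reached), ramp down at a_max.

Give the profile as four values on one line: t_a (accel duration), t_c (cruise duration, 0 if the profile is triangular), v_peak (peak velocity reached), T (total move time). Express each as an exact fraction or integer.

vₘ²/aₘ = 28²/8 = 98
266 ≥ 98 ⇒ cruise phase
t_a = 28/8 = 7/2; v_peak = 28
d_cruise = 266 − 98 = 168; t_c = 168/28 = 6
T = 2·7/2 + 6 = 13

t_a=7/2 t_c=6 v_peak=28 T=13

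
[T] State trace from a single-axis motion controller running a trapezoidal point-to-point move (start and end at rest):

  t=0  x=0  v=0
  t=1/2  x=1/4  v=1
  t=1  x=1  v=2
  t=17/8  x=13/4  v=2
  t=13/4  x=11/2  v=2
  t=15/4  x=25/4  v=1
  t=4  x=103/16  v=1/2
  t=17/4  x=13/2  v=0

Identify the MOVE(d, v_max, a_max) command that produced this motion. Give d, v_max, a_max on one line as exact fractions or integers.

d=13/2 v_max=2 a_max=2

final state: t=17/4, x=13/2, v=0 → d = 13/2
a_max = (1−0)/(1/2−0) = 2
max v = 2 over t∈[1,13/4] → v_max = 2
check: 2·(1+9/4) = 13/2 ✓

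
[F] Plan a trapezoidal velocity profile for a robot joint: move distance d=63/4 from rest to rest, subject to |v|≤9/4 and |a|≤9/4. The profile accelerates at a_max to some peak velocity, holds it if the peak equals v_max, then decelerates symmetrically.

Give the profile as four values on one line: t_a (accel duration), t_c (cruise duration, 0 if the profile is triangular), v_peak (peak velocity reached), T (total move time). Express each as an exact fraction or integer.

(v_max)²/a_max = (9/4)²/(9/4) = 9/4
63/4 ≥ 9/4 so v_max reached
t_a = (9/4)/(9/4) = 1; v_peak = 9/4
d_cruise = 63/4 − 9/4 = 27/2; t_c = (27/2)/(9/4) = 6
T = 2·1 + 6 = 8

t_a=1 t_c=6 v_peak=9/4 T=8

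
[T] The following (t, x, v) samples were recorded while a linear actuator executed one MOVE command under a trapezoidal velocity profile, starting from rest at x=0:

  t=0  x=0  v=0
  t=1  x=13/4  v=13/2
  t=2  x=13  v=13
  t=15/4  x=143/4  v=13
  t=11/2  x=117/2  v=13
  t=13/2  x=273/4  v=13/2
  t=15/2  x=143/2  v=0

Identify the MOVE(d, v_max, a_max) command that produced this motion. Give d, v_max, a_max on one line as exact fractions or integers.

d=143/2 v_max=13 a_max=13/2

final state: t=15/2, x=143/2, v=0 → d = 143/2
a_max = (13/2−0)/(1−0) = 13/2
max v = 13 over t∈[2,11/2] → v_max = 13
check: 13·(2+7/2) = 143/2 ✓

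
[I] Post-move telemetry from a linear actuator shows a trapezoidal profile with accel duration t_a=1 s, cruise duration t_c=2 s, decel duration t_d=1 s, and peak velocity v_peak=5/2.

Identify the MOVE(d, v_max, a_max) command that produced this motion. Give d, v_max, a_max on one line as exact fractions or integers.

d=15/2 v_max=5/2 a_max=5/2

a_max = (5/2)/1 = 5/2
d_a = ½·5/2·1 = 5/4; d_c = 5/2·2 = 5
d = 2·5/4 + 5 = 15/2
t_c = 2 > 0 → v_max = v_peak = 5/2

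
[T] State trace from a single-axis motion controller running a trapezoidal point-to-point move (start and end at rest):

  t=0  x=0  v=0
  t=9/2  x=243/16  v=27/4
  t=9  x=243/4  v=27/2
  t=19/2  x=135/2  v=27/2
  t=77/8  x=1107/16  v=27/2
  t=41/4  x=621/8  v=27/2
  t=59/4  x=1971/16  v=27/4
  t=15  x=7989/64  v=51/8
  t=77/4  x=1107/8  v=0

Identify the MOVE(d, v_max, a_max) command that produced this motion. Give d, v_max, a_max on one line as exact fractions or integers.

final state: t=77/4, x=1107/8, v=0 → d = 1107/8
a_max = (27/4−0)/(9/2−0) = 3/2
max v = 27/2 over t∈[9,41/4] → v_max = 27/2
check: 27/2·(9+5/4) = 1107/8 ✓

d=1107/8 v_max=27/2 a_max=3/2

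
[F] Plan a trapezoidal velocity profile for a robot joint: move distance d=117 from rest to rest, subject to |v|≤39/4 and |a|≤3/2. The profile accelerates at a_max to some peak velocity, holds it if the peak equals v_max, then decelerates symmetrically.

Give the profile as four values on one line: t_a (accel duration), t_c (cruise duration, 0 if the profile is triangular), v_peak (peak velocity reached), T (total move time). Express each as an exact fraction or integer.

t_a=13/2 t_c=11/2 v_peak=39/4 T=37/2

(v_max)²/a_max = (39/4)²/(3/2) = 507/8
117 ≥ 507/8 → trapezoidal
t_a = (39/4)/(3/2) = 13/2; v_peak = 39/4
d_cruise = 117 − 507/8 = 429/8; t_c = (429/8)/(39/4) = 11/2
T = 2·13/2 + 11/2 = 37/2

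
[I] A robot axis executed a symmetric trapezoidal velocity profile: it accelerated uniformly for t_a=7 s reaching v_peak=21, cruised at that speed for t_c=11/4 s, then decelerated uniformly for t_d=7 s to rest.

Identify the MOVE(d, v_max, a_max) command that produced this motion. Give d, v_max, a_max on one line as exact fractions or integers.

d=819/4 v_max=21 a_max=3

a_max = 21/7 = 3
d_a = ½·21·7 = 147/2; d_c = 21·11/4 = 231/4
d = 2·147/2 + 231/4 = 819/4
t_c = 11/4 > 0 ⇒ limit active, v_max = 21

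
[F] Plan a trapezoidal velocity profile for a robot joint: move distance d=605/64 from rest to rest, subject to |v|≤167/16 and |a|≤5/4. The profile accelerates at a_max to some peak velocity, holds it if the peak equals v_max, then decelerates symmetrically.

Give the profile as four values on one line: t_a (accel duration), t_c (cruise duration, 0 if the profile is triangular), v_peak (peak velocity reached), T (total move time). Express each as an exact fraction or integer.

vₘ²/aₘ = (167/16)²/(5/4) = 27889/320
605/64 < 27889/320 → triangular
v_peak = √(605/64·5/4) = √(3025/256) = 55/16
t_a = (55/16)/(5/4) = 11/4; t_c = 0
T = 2·11/4 = 11/2

t_a=11/4 t_c=0 v_peak=55/16 T=11/2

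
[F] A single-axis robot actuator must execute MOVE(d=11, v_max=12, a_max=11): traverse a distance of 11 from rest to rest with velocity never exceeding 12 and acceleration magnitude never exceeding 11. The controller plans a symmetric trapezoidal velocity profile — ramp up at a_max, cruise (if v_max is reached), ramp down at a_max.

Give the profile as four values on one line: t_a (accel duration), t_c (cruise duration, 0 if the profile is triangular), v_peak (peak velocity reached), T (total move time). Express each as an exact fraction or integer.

(v_max)²/a_max = 12²/11 = 144/11
11 < 144/11 so t_c = 0
v_peak = √(11·11) = √121 = 11
t_a = 11/11 = 1; t_c = 0
T = 2·1 = 2

t_a=1 t_c=0 v_peak=11 T=2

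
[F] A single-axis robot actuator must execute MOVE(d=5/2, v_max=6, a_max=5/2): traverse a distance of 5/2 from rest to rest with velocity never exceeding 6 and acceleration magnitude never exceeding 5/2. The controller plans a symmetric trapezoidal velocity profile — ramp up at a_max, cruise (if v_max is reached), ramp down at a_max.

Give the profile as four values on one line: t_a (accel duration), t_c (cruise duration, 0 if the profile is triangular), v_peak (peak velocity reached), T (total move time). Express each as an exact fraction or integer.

t_a=1 t_c=0 v_peak=5/2 T=2

vₘ²/aₘ = 6²/(5/2) = 72/5
5/2 < 72/5 → triangular
v_peak = √(5/2·5/2) = √(25/4) = 5/2
t_a = (5/2)/(5/2) = 1; t_c = 0
T = 2·1 = 2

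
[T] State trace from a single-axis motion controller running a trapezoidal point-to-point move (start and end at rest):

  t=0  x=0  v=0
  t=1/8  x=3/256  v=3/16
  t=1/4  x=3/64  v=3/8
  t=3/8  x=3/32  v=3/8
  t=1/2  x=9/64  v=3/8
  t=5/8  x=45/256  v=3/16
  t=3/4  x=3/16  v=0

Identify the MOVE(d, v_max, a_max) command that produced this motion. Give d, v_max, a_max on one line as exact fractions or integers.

final state: t=3/4, x=3/16, v=0 → d = 3/16
a_max = (3/16−0)/(1/8−0) = 3/2
max v = 3/8 over t∈[1/4,1/2] → v_max = 3/8
check: 3/8·(1/4+1/4) = 3/16 ✓

d=3/16 v_max=3/8 a_max=3/2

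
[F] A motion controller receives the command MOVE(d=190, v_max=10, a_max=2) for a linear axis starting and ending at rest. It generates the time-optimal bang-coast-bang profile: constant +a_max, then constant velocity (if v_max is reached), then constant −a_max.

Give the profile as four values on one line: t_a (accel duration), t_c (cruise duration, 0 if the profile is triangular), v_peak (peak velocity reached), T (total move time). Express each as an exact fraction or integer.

t_a=5 t_c=14 v_peak=10 T=24

v_max²/a_max = 10²/2 = 50
190 ≥ 50 so v_max reached
t_a = 10/2 = 5; v_peak = 10
d_cruise = 190 − 50 = 140; t_c = 140/10 = 14
T = 2·5 + 14 = 24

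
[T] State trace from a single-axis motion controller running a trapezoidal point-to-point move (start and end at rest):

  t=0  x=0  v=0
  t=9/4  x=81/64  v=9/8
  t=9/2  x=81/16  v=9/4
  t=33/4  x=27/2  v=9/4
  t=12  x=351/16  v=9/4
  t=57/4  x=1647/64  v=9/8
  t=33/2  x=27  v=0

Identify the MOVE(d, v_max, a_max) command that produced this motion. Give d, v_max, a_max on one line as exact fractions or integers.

d=27 v_max=9/4 a_max=1/2

final state: t=33/2, x=27, v=0 → d = 27
a_max = (9/8−0)/(9/4−0) = 1/2
max v = 9/4 over t∈[9/2,12] → v_max = 9/4
check: 9/4·(9/2+15/2) = 27 ✓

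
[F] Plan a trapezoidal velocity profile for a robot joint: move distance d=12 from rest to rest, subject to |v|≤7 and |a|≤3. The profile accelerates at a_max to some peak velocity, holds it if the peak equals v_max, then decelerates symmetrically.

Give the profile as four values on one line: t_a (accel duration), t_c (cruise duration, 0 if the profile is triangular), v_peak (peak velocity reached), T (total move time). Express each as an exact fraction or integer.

vₘ²/aₘ = 7²/3 = 49/3
12 < 49/3 ⇒ no cruise
v_peak = √(12·3) = √36 = 6
t_a = 6/3 = 2; t_c = 0
T = 2·2 = 4

t_a=2 t_c=0 v_peak=6 T=4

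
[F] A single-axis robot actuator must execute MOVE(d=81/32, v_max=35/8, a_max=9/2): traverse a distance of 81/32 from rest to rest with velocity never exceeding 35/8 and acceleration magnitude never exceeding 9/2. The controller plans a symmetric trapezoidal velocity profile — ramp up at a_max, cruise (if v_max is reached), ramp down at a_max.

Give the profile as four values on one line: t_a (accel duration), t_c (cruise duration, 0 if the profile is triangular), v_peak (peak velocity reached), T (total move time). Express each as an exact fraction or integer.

(v_max)²/a_max = (35/8)²/(9/2) = 1225/288
81/32 < 1225/288 so t_c = 0
v_peak = √(81/32·9/2) = √(729/64) = 27/8
t_a = (27/8)/(9/2) = 3/4; t_c = 0
T = 2·3/4 = 3/2

t_a=3/4 t_c=0 v_peak=27/8 T=3/2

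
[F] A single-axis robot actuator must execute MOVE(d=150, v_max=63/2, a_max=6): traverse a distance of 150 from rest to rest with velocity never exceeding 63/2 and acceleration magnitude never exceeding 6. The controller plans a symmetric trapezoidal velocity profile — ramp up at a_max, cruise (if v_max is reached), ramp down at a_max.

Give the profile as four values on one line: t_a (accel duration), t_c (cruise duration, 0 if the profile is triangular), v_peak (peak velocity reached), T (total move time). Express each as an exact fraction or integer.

v_max²/a_max = (63/2)²/6 = 1323/8
150 < 1323/8 ⇒ no cruise
v_peak = √(150·6) = √900 = 30
t_a = 30/6 = 5; t_c = 0
T = 2·5 = 10

t_a=5 t_c=0 v_peak=30 T=10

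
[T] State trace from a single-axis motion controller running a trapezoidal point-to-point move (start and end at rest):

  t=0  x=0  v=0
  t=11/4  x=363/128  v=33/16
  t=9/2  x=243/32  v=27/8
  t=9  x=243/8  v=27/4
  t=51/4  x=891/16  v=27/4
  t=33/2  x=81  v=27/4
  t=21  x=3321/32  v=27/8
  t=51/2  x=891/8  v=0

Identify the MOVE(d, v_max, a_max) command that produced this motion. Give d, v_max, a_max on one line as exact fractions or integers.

d=891/8 v_max=27/4 a_max=3/4

final state: t=51/2, x=891/8, v=0 → d = 891/8
a_max = (33/16−0)/(11/4−0) = 3/4
max v = 27/4 over t∈[9,33/2] → v_max = 27/4
check: 27/4·(9+15/2) = 891/8 ✓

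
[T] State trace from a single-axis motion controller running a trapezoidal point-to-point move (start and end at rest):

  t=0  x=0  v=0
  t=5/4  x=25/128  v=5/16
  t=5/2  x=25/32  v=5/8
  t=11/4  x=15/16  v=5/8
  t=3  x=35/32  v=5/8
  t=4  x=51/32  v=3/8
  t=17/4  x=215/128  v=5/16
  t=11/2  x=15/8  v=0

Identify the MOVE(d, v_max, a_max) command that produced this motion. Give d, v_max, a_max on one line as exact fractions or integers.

final state: t=11/2, x=15/8, v=0 → d = 15/8
a_max = (5/16−0)/(5/4−0) = 1/4
max v = 5/8 over t∈[5/2,3] → v_max = 5/8
check: 5/8·(5/2+1/2) = 15/8 ✓

d=15/8 v_max=5/8 a_max=1/4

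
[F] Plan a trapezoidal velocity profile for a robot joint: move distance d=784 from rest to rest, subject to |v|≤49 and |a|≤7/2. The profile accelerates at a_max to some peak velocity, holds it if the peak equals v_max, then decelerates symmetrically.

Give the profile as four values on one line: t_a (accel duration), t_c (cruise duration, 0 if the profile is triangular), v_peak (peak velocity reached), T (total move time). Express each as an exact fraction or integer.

t_a=14 t_c=2 v_peak=49 T=30

v_max²/a_max = 49²/(7/2) = 686
784 ≥ 686 → trapezoidal
t_a = 49/(7/2) = 14; v_peak = 49
d_cruise = 784 − 686 = 98; t_c = 98/49 = 2
T = 2·14 + 2 = 30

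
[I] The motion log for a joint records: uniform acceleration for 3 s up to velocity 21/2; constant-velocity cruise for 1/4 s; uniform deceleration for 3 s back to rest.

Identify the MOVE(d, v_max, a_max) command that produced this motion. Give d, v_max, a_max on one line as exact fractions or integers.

a_max = (21/2)/3 = 7/2
d_a = ½·21/2·3 = 63/4; d_c = 21/2·1/4 = 21/8
d = 2·63/4 + 21/8 = 273/8
t_c = 1/4 > 0 → v_max = v_peak = 21/2

d=273/8 v_max=21/2 a_max=7/2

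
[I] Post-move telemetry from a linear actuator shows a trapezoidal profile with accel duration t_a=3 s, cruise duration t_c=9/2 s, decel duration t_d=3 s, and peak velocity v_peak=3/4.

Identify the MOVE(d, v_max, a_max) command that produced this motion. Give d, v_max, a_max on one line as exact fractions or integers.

d=45/8 v_max=3/4 a_max=1/4

a_max = (3/4)/3 = 1/4
d_a = ½·3/4·3 = 9/8; d_c = 3/4·9/2 = 27/8
d = 2·9/8 + 27/8 = 45/8
t_c = 9/2 > 0 ⇒ limit active, v_max = 3/4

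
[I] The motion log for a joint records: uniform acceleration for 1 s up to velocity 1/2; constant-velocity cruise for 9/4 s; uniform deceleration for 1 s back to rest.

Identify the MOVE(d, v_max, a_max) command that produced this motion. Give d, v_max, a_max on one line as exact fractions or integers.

a_max = (1/2)/1 = 1/2
d_a = ½·1/2·1 = 1/4; d_c = 1/2·9/4 = 9/8
d = 2·1/4 + 9/8 = 13/8
t_c = 9/4 > 0 → v_max = v_peak = 1/2

d=13/8 v_max=1/2 a_max=1/2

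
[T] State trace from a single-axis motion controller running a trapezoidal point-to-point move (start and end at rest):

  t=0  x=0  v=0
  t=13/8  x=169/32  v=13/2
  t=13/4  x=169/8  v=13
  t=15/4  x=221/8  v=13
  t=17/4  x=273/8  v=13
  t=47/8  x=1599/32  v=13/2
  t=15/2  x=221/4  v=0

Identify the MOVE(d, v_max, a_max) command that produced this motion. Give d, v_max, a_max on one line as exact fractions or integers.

d=221/4 v_max=13 a_max=4

final state: t=15/2, x=221/4, v=0 → d = 221/4
a_max = (13/2−0)/(13/8−0) = 4
max v = 13 over t∈[13/4,17/4] → v_max = 13
check: 13·(13/4+1) = 221/4 ✓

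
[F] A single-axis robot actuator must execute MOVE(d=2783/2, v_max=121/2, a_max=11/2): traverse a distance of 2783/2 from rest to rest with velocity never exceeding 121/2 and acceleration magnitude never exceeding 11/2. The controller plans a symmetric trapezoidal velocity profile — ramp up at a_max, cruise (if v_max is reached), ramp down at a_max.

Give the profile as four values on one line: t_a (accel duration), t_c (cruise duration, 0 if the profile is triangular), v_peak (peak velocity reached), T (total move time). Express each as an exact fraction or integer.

t_a=11 t_c=12 v_peak=121/2 T=34

(v_max)²/a_max = (121/2)²/(11/2) = 1331/2
2783/2 ≥ 1331/2 so v_max reached
t_a = (121/2)/(11/2) = 11; v_peak = 121/2
d_cruise = 2783/2 − 1331/2 = 726; t_c = 726/(121/2) = 12
T = 2·11 + 12 = 34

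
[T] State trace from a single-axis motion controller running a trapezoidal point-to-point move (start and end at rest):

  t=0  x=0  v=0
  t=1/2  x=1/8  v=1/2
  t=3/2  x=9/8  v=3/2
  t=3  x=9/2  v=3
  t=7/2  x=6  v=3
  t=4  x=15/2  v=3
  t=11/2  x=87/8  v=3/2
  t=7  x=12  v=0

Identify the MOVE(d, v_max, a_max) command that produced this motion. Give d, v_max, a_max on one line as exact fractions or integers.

d=12 v_max=3 a_max=1

final state: t=7, x=12, v=0 → d = 12
a_max = (1/2−0)/(1/2−0) = 1
max v = 3 over t∈[3,4] → v_max = 3
check: 3·(3+1) = 12 ✓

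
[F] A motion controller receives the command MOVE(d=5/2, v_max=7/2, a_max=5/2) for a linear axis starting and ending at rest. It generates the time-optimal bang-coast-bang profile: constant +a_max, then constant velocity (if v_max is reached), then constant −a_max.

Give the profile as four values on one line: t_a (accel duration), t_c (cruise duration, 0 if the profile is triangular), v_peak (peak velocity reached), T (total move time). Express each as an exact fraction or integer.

(v_max)²/a_max = (7/2)²/(5/2) = 49/10
5/2 < 49/10 ⇒ no cruise
v_peak = √(5/2·5/2) = √(25/4) = 5/2
t_a = (5/2)/(5/2) = 1; t_c = 0
T = 2·1 = 2

t_a=1 t_c=0 v_peak=5/2 T=2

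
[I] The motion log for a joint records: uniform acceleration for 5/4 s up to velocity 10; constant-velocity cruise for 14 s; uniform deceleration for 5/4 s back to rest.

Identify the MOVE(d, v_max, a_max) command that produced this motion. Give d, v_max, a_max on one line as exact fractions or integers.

d=305/2 v_max=10 a_max=8

a_max = 10/(5/4) = 8
d_a = ½·10·5/4 = 25/4; d_c = 10·14 = 140
d = 2·25/4 + 140 = 305/2
t_c = 14 > 0 so v_max = 10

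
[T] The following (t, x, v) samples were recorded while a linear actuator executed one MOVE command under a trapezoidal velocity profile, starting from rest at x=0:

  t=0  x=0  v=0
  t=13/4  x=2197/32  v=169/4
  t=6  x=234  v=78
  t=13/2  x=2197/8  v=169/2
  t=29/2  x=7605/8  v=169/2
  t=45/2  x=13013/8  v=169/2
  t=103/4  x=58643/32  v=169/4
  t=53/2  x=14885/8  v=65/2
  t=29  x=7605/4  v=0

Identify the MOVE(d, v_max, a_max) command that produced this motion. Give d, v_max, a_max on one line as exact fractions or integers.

final state: t=29, x=7605/4, v=0 → d = 7605/4
a_max = (169/4−0)/(13/4−0) = 13
max v = 169/2 over t∈[13/2,45/2] → v_max = 169/2
check: 169/2·(13/2+16) = 7605/4 ✓

d=7605/4 v_max=169/2 a_max=13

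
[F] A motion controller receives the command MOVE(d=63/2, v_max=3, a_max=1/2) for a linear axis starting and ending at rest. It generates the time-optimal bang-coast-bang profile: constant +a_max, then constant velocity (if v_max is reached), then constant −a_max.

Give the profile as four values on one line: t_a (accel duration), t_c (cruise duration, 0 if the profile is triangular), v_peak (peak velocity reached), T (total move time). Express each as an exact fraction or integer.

v_max²/a_max = 3²/(1/2) = 18
63/2 ≥ 18 → trapezoidal
t_a = 3/(1/2) = 6; v_peak = 3
d_cruise = 63/2 − 18 = 27/2; t_c = (27/2)/3 = 9/2
T = 2·6 + 9/2 = 33/2

t_a=6 t_c=9/2 v_peak=3 T=33/2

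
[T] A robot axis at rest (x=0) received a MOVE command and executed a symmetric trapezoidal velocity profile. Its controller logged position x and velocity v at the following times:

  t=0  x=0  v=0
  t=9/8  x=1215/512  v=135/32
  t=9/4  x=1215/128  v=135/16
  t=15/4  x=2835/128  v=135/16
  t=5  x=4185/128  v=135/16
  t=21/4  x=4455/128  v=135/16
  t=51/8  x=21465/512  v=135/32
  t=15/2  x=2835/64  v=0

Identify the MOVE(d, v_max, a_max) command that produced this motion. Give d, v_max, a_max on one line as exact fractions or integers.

final state: t=15/2, x=2835/64, v=0 → d = 2835/64
a_max = (135/32−0)/(9/8−0) = 15/4
max v = 135/16 over t∈[9/4,21/4] → v_max = 135/16
check: 135/16·(9/4+3) = 2835/64 ✓

d=2835/64 v_max=135/16 a_max=15/4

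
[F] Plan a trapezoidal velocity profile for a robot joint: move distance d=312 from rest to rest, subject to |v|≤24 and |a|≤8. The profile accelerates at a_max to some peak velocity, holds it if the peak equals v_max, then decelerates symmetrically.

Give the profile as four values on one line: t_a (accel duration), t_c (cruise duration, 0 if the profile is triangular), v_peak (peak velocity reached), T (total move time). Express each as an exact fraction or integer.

v_max²/a_max = 24²/8 = 72
312 ≥ 72 → trapezoidal
t_a = 24/8 = 3; v_peak = 24
d_cruise = 312 − 72 = 240; t_c = 240/24 = 10
T = 2·3 + 10 = 16

t_a=3 t_c=10 v_peak=24 T=16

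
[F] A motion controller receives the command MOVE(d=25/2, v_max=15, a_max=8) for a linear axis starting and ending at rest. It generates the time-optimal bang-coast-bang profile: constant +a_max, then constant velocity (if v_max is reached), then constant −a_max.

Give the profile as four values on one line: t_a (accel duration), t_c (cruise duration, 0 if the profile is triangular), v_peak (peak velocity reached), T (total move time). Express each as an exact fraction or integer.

vₘ²/aₘ = 15²/8 = 225/8
25/2 < 225/8 ⇒ no cruise
v_peak = √(25/2·8) = √100 = 10
t_a = 10/8 = 5/4; t_c = 0
T = 2·5/4 = 5/2

t_a=5/4 t_c=0 v_peak=10 T=5/2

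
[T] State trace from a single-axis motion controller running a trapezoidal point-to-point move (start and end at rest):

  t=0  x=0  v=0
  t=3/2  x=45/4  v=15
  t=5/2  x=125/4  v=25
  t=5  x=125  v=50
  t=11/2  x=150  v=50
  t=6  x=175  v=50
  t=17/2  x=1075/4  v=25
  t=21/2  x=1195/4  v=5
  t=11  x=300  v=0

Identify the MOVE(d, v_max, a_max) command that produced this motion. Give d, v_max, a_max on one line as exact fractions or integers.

d=300 v_max=50 a_max=10

final state: t=11, x=300, v=0 → d = 300
a_max = (15−0)/(3/2−0) = 10
max v = 50 over t∈[5,6] → v_max = 50
check: 50·(5+1) = 300 ✓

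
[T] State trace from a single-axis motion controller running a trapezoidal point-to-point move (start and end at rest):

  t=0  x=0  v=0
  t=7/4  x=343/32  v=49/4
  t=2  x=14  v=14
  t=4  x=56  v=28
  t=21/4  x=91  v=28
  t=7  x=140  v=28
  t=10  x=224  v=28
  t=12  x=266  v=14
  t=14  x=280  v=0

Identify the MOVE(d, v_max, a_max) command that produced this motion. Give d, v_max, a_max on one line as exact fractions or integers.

d=280 v_max=28 a_max=7

final state: t=14, x=280, v=0 → d = 280
a_max = (49/4−0)/(7/4−0) = 7
max v = 28 over t∈[4,10] → v_max = 28
check: 28·(4+6) = 280 ✓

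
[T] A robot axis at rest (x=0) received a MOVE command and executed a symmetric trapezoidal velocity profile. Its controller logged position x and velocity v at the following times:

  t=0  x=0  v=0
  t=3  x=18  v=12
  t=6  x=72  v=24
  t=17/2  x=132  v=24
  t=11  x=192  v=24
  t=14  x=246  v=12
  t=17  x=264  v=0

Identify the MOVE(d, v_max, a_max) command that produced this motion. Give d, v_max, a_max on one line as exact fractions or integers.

d=264 v_max=24 a_max=4

final state: t=17, x=264, v=0 → d = 264
a_max = (12−0)/(3−0) = 4
max v = 24 over t∈[6,11] → v_max = 24
check: 24·(6+5) = 264 ✓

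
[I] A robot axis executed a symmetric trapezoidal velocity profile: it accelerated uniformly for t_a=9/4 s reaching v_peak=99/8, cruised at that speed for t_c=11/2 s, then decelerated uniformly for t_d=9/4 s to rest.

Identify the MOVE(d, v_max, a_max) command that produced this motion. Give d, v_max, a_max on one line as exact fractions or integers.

d=3069/32 v_max=99/8 a_max=11/2

a_max = (99/8)/(9/4) = 11/2
d_a = ½·99/8·9/4 = 891/64; d_c = 99/8·11/2 = 1089/16
d = 2·891/64 + 1089/16 = 3069/32
t_c = 11/2 > 0 ⇒ limit active, v_max = 99/8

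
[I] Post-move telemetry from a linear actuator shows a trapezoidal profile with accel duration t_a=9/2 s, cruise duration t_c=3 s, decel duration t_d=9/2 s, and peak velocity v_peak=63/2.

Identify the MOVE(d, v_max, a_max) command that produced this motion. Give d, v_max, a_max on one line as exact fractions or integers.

a_max = (63/2)/(9/2) = 7
d_a = ½·63/2·9/2 = 567/8; d_c = 63/2·3 = 189/2
d = 2·567/8 + 189/2 = 945/4
t_c = 3 > 0 ⇒ limit active, v_max = 63/2

d=945/4 v_max=63/2 a_max=7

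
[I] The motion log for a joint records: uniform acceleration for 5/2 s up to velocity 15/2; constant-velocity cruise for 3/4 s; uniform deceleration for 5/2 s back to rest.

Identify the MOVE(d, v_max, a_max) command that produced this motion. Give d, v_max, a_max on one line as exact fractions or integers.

d=195/8 v_max=15/2 a_max=3

a_max = (15/2)/(5/2) = 3
d_a = ½·15/2·5/2 = 75/8; d_c = 15/2·3/4 = 45/8
d = 2·75/8 + 45/8 = 195/8
t_c = 3/4 > 0 ⇒ limit active, v_max = 15/2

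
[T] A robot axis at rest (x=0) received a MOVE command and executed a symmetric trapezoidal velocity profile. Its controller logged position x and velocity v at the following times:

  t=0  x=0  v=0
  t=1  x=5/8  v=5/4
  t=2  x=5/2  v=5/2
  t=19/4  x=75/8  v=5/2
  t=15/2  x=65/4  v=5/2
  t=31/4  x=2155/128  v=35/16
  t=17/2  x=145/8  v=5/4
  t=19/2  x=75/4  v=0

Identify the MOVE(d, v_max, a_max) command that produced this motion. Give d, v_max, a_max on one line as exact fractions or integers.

d=75/4 v_max=5/2 a_max=5/4

final state: t=19/2, x=75/4, v=0 → d = 75/4
a_max = (5/4−0)/(1−0) = 5/4
max v = 5/2 over t∈[2,15/2] → v_max = 5/2
check: 5/2·(2+11/2) = 75/4 ✓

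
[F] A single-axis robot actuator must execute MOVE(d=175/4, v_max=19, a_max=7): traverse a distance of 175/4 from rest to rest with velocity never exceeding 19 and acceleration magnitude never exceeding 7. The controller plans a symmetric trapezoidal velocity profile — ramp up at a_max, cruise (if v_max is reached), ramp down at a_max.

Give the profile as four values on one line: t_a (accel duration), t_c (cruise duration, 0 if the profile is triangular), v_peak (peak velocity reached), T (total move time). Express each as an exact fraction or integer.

t_a=5/2 t_c=0 v_peak=35/2 T=5

v_max²/a_max = 19²/7 = 361/7
175/4 < 361/7 → triangular
v_peak = √(175/4·7) = √(1225/4) = 35/2
t_a = (35/2)/7 = 5/2; t_c = 0
T = 2·5/2 = 5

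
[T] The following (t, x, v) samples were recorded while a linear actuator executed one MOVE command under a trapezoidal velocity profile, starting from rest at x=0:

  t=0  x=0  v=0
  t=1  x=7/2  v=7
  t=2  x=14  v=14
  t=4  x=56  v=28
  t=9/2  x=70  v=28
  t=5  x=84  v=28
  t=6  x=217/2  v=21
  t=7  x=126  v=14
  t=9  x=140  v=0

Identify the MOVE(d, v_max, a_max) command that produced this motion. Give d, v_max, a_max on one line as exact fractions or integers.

final state: t=9, x=140, v=0 → d = 140
a_max = (7−0)/(1−0) = 7
max v = 28 over t∈[4,5] → v_max = 28
check: 28·(4+1) = 140 ✓

d=140 v_max=28 a_max=7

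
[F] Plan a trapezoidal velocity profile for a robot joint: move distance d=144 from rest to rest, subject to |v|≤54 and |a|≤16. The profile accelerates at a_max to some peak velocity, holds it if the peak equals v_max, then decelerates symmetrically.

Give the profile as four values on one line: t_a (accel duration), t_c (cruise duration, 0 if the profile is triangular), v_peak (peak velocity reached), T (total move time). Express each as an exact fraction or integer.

v_max²/a_max = 54²/16 = 729/4
144 < 729/4 → triangular
v_peak = √(144·16) = √2304 = 48
t_a = 48/16 = 3; t_c = 0
T = 2·3 = 6

t_a=3 t_c=0 v_peak=48 T=6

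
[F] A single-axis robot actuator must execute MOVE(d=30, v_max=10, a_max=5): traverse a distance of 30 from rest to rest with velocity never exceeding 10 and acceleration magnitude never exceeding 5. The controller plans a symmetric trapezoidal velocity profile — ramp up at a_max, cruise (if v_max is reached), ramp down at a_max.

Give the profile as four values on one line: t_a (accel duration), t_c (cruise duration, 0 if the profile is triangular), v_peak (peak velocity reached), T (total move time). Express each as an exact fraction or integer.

t_a=2 t_c=1 v_peak=10 T=5

(v_max)²/a_max = 10²/5 = 20
30 ≥ 20 so v_max reached
t_a = 10/5 = 2; v_peak = 10
d_cruise = 30 − 20 = 10; t_c = 10/10 = 1
T = 2·2 + 1 = 5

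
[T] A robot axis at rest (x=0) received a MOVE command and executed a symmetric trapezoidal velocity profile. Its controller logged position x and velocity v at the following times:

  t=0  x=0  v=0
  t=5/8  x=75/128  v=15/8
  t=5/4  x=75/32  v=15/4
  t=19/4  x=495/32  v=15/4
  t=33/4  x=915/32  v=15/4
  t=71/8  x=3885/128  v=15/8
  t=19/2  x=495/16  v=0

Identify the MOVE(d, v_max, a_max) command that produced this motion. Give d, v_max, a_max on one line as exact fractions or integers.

final state: t=19/2, x=495/16, v=0 → d = 495/16
a_max = (15/8−0)/(5/8−0) = 3
max v = 15/4 over t∈[5/4,33/4] → v_max = 15/4
check: 15/4·(5/4+7) = 495/16 ✓

d=495/16 v_max=15/4 a_max=3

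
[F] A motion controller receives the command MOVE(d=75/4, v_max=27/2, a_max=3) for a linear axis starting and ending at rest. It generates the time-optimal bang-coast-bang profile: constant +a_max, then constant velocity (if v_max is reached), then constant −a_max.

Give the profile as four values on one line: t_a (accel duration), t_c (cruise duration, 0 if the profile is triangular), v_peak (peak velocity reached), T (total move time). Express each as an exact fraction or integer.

vₘ²/aₘ = (27/2)²/3 = 243/4
75/4 < 243/4 → triangular
v_peak = √(75/4·3) = √(225/4) = 15/2
t_a = (15/2)/3 = 5/2; t_c = 0
T = 2·5/2 = 5

t_a=5/2 t_c=0 v_peak=15/2 T=5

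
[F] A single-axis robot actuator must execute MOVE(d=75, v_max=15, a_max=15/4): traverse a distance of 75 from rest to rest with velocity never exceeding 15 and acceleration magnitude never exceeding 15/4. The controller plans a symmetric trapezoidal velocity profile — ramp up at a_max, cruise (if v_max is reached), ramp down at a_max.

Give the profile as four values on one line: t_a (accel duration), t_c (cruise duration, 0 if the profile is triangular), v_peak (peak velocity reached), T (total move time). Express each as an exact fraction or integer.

v_max²/a_max = 15²/(15/4) = 60
75 ≥ 60 → trapezoidal
t_a = 15/(15/4) = 4; v_peak = 15
d_cruise = 75 − 60 = 15; t_c = 15/15 = 1
T = 2·4 + 1 = 9

t_a=4 t_c=1 v_peak=15 T=9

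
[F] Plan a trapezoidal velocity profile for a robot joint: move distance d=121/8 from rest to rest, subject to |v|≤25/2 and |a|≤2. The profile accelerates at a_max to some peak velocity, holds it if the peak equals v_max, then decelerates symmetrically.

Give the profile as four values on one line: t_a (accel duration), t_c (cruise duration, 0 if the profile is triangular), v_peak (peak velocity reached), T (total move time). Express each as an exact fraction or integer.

t_a=11/4 t_c=0 v_peak=11/2 T=11/2

vₘ²/aₘ = (25/2)²/2 = 625/8
121/8 < 625/8 → triangular
v_peak = √(121/8·2) = √(121/4) = 11/2
t_a = (11/2)/2 = 11/4; t_c = 0
T = 2·11/4 = 11/2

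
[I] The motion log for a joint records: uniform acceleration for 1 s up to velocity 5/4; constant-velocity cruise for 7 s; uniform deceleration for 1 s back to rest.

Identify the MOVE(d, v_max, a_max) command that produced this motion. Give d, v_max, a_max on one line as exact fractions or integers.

a_max = (5/4)/1 = 5/4
d_a = ½·5/4·1 = 5/8; d_c = 5/4·7 = 35/4
d = 2·5/8 + 35/4 = 10
t_c = 7 > 0 so v_max = 5/4

d=10 v_max=5/4 a_max=5/4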